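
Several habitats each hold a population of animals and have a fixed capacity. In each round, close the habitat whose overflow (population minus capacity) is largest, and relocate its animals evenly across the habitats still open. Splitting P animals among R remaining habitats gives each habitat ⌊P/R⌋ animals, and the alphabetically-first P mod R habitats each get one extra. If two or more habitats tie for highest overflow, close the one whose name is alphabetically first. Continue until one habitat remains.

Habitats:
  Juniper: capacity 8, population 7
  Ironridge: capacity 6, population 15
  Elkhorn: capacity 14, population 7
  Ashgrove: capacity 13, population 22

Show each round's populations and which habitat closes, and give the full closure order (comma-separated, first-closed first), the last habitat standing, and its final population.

Closure order: Ashgrove, Ironridge, Juniper
Last habitat: Elkhorn with 51 animals

Round 1: Ashgrove=22 Elkhorn=7 Ironridge=15 Juniper=7 → close Ashgrove (overflow 9)
  22÷3 = 7 each, +1 to first 1
Round 2: Elkhorn=15 Ironridge=22 Juniper=14 → close Ironridge (overflow 16)
  22÷2 = 11 each, +1 to first 0
Round 3: Elkhorn=26 Juniper=25 → close Juniper (overflow 17)
  25÷1 = 25 each, +1 to first 0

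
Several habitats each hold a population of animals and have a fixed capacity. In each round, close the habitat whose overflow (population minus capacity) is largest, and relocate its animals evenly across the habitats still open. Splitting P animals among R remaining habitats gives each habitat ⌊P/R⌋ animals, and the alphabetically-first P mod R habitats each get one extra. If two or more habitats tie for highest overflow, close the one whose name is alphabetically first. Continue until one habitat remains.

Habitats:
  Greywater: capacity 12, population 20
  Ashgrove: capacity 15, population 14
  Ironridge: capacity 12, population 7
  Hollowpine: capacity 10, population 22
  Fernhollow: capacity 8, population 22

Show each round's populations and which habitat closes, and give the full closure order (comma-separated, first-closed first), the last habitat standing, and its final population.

Round 1: Ashgrove=14 Fernhollow=22 Greywater=20 Hollowpine=22 Ironridge=7 → close Fernhollow (overflow 14)
  22÷4 = 5 each, +1 to first 2
Round 2: Ashgrove=20 Greywater=26 Hollowpine=27 Ironridge=12 → close Hollowpine (overflow 17)
  27÷3 = 9 each, +1 to first 0
Round 3: Ashgrove=29 Greywater=35 Ironridge=21 → close Greywater (overflow 23)
  35÷2 = 17 each, +1 to first 1
Round 4: Ashgrove=47 Ironridge=38 → close Ashgrove (overflow 32)
  47÷1 = 47 each, +1 to first 0

Closure order: Fernhollow, Hollowpine, Greywater, Ashgrove
Last habitat: Ironridge with 85 animals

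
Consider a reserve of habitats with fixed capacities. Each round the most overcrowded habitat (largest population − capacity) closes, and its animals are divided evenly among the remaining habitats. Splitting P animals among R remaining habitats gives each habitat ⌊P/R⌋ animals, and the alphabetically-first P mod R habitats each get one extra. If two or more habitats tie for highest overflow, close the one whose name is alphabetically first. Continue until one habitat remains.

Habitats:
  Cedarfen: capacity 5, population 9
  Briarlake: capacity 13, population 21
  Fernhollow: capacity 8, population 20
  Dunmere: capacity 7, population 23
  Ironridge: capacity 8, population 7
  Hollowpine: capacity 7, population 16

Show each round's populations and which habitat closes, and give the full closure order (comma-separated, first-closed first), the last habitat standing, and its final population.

Closure order: Dunmere, Fernhollow, Briarlake, Hollowpine, Cedarfen
Last habitat: Ironridge with 96 animals

Round 1: Briarlake=21 Cedarfen=9 Dunmere=23 Fernhollow=20 Hollowpine=16 Ironridge=7 → close Dunmere (overflow 16)
  23÷5 = 4 each, +1 to first 3
Round 2: Briarlake=26 Cedarfen=14 Fernhollow=25 Hollowpine=20 Ironridge=11 → close Fernhollow (overflow 17)
  25÷4 = 6 each, +1 to first 1
Round 3: Briarlake=33 Cedarfen=20 Hollowpine=26 Ironridge=17 → close Briarlake (overflow 20)
  33÷3 = 11 each, +1 to first 0
Round 4: Cedarfen=31 Hollowpine=37 Ironridge=28 → close Hollowpine (overflow 30)
  37÷2 = 18 each, +1 to first 1
Round 5: Cedarfen=50 Ironridge=46 → close Cedarfen (overflow 45)
  50÷1 = 50 each, +1 to first 0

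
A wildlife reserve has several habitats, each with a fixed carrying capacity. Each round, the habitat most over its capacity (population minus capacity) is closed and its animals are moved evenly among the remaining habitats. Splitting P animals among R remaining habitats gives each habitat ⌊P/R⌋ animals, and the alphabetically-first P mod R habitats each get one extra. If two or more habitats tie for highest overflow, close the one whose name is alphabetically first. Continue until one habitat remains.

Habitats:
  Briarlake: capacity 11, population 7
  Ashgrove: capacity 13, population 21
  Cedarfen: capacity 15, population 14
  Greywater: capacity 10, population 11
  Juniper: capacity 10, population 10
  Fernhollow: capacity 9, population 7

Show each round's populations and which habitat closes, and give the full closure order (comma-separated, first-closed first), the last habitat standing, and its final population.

Round 1: Ashgrove=21 Briarlake=7 Cedarfen=14 Fernhollow=7 Greywater=11 Juniper=10 → close Ashgrove (overflow 8)
  21÷5 = 4 each, +1 to first 1
Round 2: Briarlake=12 Cedarfen=18 Fernhollow=11 Greywater=15 Juniper=14 → close Greywater (overflow 5)
  15÷4 = 3 each, +1 to first 3
Round 3: Briarlake=16 Cedarfen=22 Fernhollow=15 Juniper=17 → close Cedarfen (overflow 7)
  22÷3 = 7 each, +1 to first 1
Round 4: Briarlake=24 Fernhollow=22 Juniper=24 → close Juniper (overflow 14)
  24÷2 = 12 each, +1 to first 0
Round 5: Briarlake=36 Fernhollow=34 → close Briarlake (overflow 25)
  36÷1 = 36 each, +1 to first 0

Closure order: Ashgrove, Greywater, Cedarfen, Juniper, Briarlake
Last habitat: Fernhollow with 70 animals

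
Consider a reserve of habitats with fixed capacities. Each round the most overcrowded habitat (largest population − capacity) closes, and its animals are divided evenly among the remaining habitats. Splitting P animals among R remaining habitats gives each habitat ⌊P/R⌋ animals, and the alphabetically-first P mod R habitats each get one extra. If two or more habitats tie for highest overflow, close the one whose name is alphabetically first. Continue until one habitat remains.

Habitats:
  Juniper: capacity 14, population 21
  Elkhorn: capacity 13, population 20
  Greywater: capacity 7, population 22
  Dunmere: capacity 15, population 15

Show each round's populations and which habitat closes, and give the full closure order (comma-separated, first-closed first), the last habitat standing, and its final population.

Closure order: Greywater, Elkhorn, Juniper
Last habitat: Dunmere with 78 animals

Round 1: Dunmere=15 Elkhorn=20 Greywater=22 Juniper=21 → close Greywater (overflow 15)
  22÷3 = 7 each, +1 to first 1
Round 2: Dunmere=23 Elkhorn=27 Juniper=28 → close Elkhorn (overflow 14)
  27÷2 = 13 each, +1 to first 1
Round 3: Dunmere=37 Juniper=41 → close Juniper (overflow 27)
  41÷1 = 41 each, +1 to first 0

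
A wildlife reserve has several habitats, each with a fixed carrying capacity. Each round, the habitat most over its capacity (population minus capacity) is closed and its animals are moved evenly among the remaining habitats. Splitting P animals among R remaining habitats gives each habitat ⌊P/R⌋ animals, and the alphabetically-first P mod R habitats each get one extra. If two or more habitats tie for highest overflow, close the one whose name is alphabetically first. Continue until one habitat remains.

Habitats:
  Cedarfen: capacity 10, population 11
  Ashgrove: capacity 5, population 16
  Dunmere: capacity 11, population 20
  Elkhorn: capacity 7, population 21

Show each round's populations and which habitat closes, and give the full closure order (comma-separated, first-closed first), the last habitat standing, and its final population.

Closure order: Elkhorn, Ashgrove, Dunmere
Last habitat: Cedarfen with 68 animals

Round 1: Ashgrove=16 Cedarfen=11 Dunmere=20 Elkhorn=21 → close Elkhorn (overflow 14)
  21÷3 = 7 each, +1 to first 0
Round 2: Ashgrove=23 Cedarfen=18 Dunmere=27 → close Ashgrove (overflow 18)
  23÷2 = 11 each, +1 to first 1
Round 3: Cedarfen=30 Dunmere=38 → close Dunmere (overflow 27)
  38÷1 = 38 each, +1 to first 0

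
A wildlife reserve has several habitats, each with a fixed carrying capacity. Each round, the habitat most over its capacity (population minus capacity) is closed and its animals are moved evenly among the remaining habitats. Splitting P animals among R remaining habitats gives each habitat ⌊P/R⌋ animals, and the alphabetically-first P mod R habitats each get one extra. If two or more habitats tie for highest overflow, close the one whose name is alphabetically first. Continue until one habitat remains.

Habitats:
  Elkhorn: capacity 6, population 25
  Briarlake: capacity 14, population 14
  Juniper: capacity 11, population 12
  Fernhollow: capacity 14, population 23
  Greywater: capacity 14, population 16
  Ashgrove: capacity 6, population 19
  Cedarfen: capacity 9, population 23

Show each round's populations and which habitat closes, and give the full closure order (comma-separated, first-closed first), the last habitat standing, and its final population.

Round 1: Ashgrove=19 Briarlake=14 Cedarfen=23 Elkhorn=25 Fernhollow=23 Greywater=16 Juniper=12 → close Elkhorn (overflow 19)
  25÷6 = 4 each, +1 to first 1
Round 2: Ashgrove=24 Briarlake=18 Cedarfen=27 Fernhollow=27 Greywater=20 Juniper=16 → close Ashgrove (overflow 18)
  24÷5 = 4 each, +1 to first 4
Round 3: Briarlake=23 Cedarfen=32 Fernhollow=32 Greywater=25 Juniper=20 → close Cedarfen (overflow 23)
  32÷4 = 8 each, +1 to first 0
Round 4: Briarlake=31 Fernhollow=40 Greywater=33 Juniper=28 → close Fernhollow (overflow 26)
  40÷3 = 13 each, +1 to first 1
Round 5: Briarlake=45 Greywater=46 Juniper=41 → close Greywater (overflow 32)
  46÷2 = 23 each, +1 to first 0
Round 6: Briarlake=68 Juniper=64 → close Briarlake (overflow 54)
  68÷1 = 68 each, +1 to first 0

Closure order: Elkhorn, Ashgrove, Cedarfen, Fernhollow, Greywater, Briarlake
Last habitat: Juniper with 132 animals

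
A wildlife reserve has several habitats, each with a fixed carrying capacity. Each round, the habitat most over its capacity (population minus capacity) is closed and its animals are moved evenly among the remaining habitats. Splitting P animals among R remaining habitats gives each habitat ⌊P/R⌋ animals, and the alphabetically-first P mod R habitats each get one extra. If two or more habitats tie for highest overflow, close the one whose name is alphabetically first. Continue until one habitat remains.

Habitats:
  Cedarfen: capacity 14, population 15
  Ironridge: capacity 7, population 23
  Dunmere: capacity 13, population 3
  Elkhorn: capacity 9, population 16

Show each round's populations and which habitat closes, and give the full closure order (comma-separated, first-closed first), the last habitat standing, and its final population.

Closure order: Ironridge, Elkhorn, Cedarfen
Last habitat: Dunmere with 57 animals

Round 1: Cedarfen=15 Dunmere=3 Elkhorn=16 Ironridge=23 → close Ironridge (overflow 16)
  23÷3 = 7 each, +1 to first 2
Round 2: Cedarfen=23 Dunmere=11 Elkhorn=23 → close Elkhorn (overflow 14)
  23÷2 = 11 each, +1 to first 1
Round 3: Cedarfen=35 Dunmere=22 → close Cedarfen (overflow 21)
  35÷1 = 35 each, +1 to first 0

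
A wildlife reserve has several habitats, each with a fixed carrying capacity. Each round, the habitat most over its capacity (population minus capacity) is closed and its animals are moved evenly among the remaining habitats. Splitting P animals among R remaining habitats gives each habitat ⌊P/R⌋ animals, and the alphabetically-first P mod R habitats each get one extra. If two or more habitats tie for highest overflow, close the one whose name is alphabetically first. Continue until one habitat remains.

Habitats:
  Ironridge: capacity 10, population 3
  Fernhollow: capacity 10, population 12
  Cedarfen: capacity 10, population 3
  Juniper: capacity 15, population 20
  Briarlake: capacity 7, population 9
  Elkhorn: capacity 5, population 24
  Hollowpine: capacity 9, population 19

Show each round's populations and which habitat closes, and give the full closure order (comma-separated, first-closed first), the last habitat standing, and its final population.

Closure order: Elkhorn, Hollowpine, Juniper, Briarlake, Fernhollow, Cedarfen
Last habitat: Ironridge with 90 animals

Round 1: Briarlake=9 Cedarfen=3 Elkhorn=24 Fernhollow=12 Hollowpine=19 Ironridge=3 Juniper=20 → close Elkhorn (overflow 19)
  24÷6 = 4 each, +1 to first 0
Round 2: Briarlake=13 Cedarfen=7 Fernhollow=16 Hollowpine=23 Ironridge=7 Juniper=24 → close Hollowpine (overflow 14)
  23÷5 = 4 each, +1 to first 3
Round 3: Briarlake=18 Cedarfen=12 Fernhollow=21 Ironridge=11 Juniper=28 → close Juniper (overflow 13)
  28÷4 = 7 each, +1 to first 0
Round 4: Briarlake=25 Cedarfen=19 Fernhollow=28 Ironridge=18 → close Briarlake (overflow 18)
  25÷3 = 8 each, +1 to first 1
Round 5: Cedarfen=28 Fernhollow=36 Ironridge=26 → close Fernhollow (overflow 26)
  36÷2 = 18 each, +1 to first 0
Round 6: Cedarfen=46 Ironridge=44 → close Cedarfen (overflow 36)
  46÷1 = 46 each, +1 to first 0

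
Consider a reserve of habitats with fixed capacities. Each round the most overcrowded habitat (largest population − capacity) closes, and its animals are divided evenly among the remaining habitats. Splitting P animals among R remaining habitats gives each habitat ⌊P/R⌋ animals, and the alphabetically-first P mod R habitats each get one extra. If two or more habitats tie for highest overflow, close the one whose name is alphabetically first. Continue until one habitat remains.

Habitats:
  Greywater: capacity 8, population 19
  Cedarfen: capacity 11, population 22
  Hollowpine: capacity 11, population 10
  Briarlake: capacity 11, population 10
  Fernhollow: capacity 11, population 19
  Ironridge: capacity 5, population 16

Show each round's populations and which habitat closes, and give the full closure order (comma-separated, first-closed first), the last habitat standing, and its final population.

Closure order: Cedarfen, Greywater, Ironridge, Fernhollow, Briarlake
Last habitat: Hollowpine with 96 animals

Round 1: Briarlake=10 Cedarfen=22 Fernhollow=19 Greywater=19 Hollowpine=10 Ironridge=16 → close Cedarfen (overflow 11)
  22÷5 = 4 each, +1 to first 2
Round 2: Briarlake=15 Fernhollow=24 Greywater=23 Hollowpine=14 Ironridge=20 → close Greywater (overflow 15)
  23÷4 = 5 each, +1 to first 3
Round 3: Briarlake=21 Fernhollow=30 Hollowpine=20 Ironridge=25 → close Ironridge (overflow 20)
  25÷3 = 8 each, +1 to first 1
Round 4: Briarlake=30 Fernhollow=38 Hollowpine=28 → close Fernhollow (overflow 27)
  38÷2 = 19 each, +1 to first 0
Round 5: Briarlake=49 Hollowpine=47 → close Briarlake (overflow 38)
  49÷1 = 49 each, +1 to first 0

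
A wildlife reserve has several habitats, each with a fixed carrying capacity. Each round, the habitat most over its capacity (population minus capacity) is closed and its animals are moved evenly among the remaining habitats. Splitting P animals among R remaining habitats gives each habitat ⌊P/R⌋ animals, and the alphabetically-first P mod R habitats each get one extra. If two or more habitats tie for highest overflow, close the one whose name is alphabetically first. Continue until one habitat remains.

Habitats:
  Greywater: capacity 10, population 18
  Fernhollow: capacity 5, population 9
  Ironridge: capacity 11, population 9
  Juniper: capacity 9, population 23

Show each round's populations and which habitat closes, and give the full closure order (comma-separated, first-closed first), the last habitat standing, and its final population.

Closure order: Juniper, Greywater, Fernhollow
Last habitat: Ironridge with 59 animals

Round 1: Fernhollow=9 Greywater=18 Ironridge=9 Juniper=23 → close Juniper (overflow 14)
  23÷3 = 7 each, +1 to first 2
Round 2: Fernhollow=17 Greywater=26 Ironridge=16 → close Greywater (overflow 16)
  26÷2 = 13 each, +1 to first 0
Round 3: Fernhollow=30 Ironridge=29 → close Fernhollow (overflow 25)
  30÷1 = 30 each, +1 to first 0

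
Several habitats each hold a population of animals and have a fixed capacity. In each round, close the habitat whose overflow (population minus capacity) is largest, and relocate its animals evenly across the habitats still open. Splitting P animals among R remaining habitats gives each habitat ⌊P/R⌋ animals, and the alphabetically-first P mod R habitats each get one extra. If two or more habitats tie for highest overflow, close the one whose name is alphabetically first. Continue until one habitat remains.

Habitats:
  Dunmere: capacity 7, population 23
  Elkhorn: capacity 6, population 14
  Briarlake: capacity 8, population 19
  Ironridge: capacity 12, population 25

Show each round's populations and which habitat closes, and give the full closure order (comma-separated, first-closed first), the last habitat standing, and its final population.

Closure order: Dunmere, Ironridge, Briarlake
Last habitat: Elkhorn with 81 animals

Round 1: Briarlake=19 Dunmere=23 Elkhorn=14 Ironridge=25 → close Dunmere (overflow 16)
  23÷3 = 7 each, +1 to first 2
Round 2: Briarlake=27 Elkhorn=22 Ironridge=32 → close Ironridge (overflow 20)
  32÷2 = 16 each, +1 to first 0
Round 3: Briarlake=43 Elkhorn=38 → close Briarlake (overflow 35)
  43÷1 = 43 each, +1 to first 0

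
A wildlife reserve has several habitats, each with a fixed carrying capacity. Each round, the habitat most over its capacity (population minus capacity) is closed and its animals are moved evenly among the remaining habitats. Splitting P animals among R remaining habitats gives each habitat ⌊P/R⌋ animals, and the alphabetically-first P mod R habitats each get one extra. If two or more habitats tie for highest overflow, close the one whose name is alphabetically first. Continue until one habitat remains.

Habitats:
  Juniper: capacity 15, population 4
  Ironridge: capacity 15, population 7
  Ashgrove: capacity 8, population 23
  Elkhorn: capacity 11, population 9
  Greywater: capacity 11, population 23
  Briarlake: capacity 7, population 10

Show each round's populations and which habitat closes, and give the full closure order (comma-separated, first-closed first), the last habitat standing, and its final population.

Round 1: Ashgrove=23 Briarlake=10 Elkhorn=9 Greywater=23 Ironridge=7 Juniper=4 → close Ashgrove (overflow 15)
  23÷5 = 4 each, +1 to first 3
Round 2: Briarlake=15 Elkhorn=14 Greywater=28 Ironridge=11 Juniper=8 → close Greywater (overflow 17)
  28÷4 = 7 each, +1 to first 0
Round 3: Briarlake=22 Elkhorn=21 Ironridge=18 Juniper=15 → close Briarlake (overflow 15)
  22÷3 = 7 each, +1 to first 1
Round 4: Elkhorn=29 Ironridge=25 Juniper=22 → close Elkhorn (overflow 18)
  29÷2 = 14 each, +1 to first 1
Round 5: Ironridge=40 Juniper=36 → close Ironridge (overflow 25)
  40÷1 = 40 each, +1 to first 0

Closure order: Ashgrove, Greywater, Briarlake, Elkhorn, Ironridge
Last habitat: Juniper with 76 animals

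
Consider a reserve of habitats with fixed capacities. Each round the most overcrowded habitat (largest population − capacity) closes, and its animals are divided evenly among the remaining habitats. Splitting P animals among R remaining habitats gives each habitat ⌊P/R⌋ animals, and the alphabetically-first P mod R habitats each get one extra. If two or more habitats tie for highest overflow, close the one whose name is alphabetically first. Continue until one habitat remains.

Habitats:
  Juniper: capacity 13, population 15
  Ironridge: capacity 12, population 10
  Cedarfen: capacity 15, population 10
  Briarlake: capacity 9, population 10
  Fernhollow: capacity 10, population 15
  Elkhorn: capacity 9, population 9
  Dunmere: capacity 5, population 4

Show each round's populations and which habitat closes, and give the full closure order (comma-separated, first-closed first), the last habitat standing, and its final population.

Closure order: Fernhollow, Briarlake, Juniper, Dunmere, Elkhorn, Cedarfen
Last habitat: Ironridge with 73 animals

Round 1: Briarlake=10 Cedarfen=10 Dunmere=4 Elkhorn=9 Fernhollow=15 Ironridge=10 Juniper=15 → close Fernhollow (overflow 5)
  15÷6 = 2 each, +1 to first 3
Round 2: Briarlake=13 Cedarfen=13 Dunmere=7 Elkhorn=11 Ironridge=12 Juniper=17 → close Briarlake (overflow 4)
  13÷5 = 2 each, +1 to first 3
Round 3: Cedarfen=16 Dunmere=10 Elkhorn=14 Ironridge=14 Juniper=19 → close Juniper (overflow 6)
  19÷4 = 4 each, +1 to first 3
Round 4: Cedarfen=21 Dunmere=15 Elkhorn=19 Ironridge=18 → close Dunmere (overflow 10)
  15÷3 = 5 each, +1 to first 0
Round 5: Cedarfen=26 Elkhorn=24 Ironridge=23 → close Elkhorn (overflow 15)
  24÷2 = 12 each, +1 to first 0
Round 6: Cedarfen=38 Ironridge=35 → close Cedarfen (overflow 23)
  38÷1 = 38 each, +1 to first 0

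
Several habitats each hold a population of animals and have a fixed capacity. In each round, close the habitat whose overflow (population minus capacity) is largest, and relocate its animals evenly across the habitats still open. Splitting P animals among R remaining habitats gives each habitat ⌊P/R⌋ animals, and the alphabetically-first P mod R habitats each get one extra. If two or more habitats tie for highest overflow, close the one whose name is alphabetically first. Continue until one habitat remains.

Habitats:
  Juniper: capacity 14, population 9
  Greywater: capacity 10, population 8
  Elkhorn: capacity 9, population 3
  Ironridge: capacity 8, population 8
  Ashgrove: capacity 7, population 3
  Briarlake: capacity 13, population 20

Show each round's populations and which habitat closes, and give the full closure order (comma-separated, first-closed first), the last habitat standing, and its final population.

Closure order: Briarlake, Ironridge, Greywater, Ashgrove, Elkhorn
Last habitat: Juniper with 51 animals

Round 1: Ashgrove=3 Briarlake=20 Elkhorn=3 Greywater=8 Ironridge=8 Juniper=9 → close Briarlake (overflow 7)
  20÷5 = 4 each, +1 to first 0
Round 2: Ashgrove=7 Elkhorn=7 Greywater=12 Ironridge=12 Juniper=13 → close Ironridge (overflow 4)
  12÷4 = 3 each, +1 to first 0
Round 3: Ashgrove=10 Elkhorn=10 Greywater=15 Juniper=16 → close Greywater (overflow 5)
  15÷3 = 5 each, +1 to first 0
Round 4: Ashgrove=15 Elkhorn=15 Juniper=21 → close Ashgrove (overflow 8)
  15÷2 = 7 each, +1 to first 1
Round 5: Elkhorn=23 Juniper=28 → close Elkhorn (overflow 14)
  23÷1 = 23 each, +1 to first 0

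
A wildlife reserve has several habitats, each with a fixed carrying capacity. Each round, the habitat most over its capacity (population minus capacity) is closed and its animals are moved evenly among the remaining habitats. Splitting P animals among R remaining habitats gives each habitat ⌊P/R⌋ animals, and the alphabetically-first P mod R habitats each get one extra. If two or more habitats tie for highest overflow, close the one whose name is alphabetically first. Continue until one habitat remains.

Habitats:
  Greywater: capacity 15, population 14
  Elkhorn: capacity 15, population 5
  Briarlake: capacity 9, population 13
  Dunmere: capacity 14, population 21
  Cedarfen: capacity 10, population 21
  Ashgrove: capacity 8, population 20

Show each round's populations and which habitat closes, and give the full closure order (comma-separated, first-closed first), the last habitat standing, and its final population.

Closure order: Ashgrove, Cedarfen, Dunmere, Briarlake, Greywater
Last habitat: Elkhorn with 94 animals

Round 1: Ashgrove=20 Briarlake=13 Cedarfen=21 Dunmere=21 Elkhorn=5 Greywater=14 → close Ashgrove (overflow 12)
  20÷5 = 4 each, +1 to first 0
Round 2: Briarlake=17 Cedarfen=25 Dunmere=25 Elkhorn=9 Greywater=18 → close Cedarfen (overflow 15)
  25÷4 = 6 each, +1 to first 1
Round 3: Briarlake=24 Dunmere=31 Elkhorn=15 Greywater=24 → close Dunmere (overflow 17)
  31÷3 = 10 each, +1 to first 1
Round 4: Briarlake=35 Elkhorn=25 Greywater=34 → close Briarlake (overflow 26)
  35÷2 = 17 each, +1 to first 1
Round 5: Elkhorn=43 Greywater=51 → close Greywater (overflow 36)
  51÷1 = 51 each, +1 to first 0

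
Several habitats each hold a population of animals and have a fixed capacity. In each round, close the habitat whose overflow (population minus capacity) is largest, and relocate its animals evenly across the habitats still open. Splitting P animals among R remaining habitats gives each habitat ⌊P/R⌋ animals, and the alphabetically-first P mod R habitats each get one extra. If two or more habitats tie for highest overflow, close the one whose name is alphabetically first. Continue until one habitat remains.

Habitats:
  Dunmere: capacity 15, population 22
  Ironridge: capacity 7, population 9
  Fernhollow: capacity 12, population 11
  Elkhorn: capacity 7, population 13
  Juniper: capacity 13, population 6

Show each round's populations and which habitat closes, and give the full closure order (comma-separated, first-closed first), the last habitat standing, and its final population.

Closure order: Dunmere, Elkhorn, Ironridge, Fernhollow
Last habitat: Juniper with 61 animals

Round 1: Dunmere=22 Elkhorn=13 Fernhollow=11 Ironridge=9 Juniper=6 → close Dunmere (overflow 7)
  22÷4 = 5 each, +1 to first 2
Round 2: Elkhorn=19 Fernhollow=17 Ironridge=14 Juniper=11 → close Elkhorn (overflow 12)
  19÷3 = 6 each, +1 to first 1
Round 3: Fernhollow=24 Ironridge=20 Juniper=17 → close Ironridge (overflow 13)
  20÷2 = 10 each, +1 to first 0
Round 4: Fernhollow=34 Juniper=27 → close Fernhollow (overflow 22)
  34÷1 = 34 each, +1 to first 0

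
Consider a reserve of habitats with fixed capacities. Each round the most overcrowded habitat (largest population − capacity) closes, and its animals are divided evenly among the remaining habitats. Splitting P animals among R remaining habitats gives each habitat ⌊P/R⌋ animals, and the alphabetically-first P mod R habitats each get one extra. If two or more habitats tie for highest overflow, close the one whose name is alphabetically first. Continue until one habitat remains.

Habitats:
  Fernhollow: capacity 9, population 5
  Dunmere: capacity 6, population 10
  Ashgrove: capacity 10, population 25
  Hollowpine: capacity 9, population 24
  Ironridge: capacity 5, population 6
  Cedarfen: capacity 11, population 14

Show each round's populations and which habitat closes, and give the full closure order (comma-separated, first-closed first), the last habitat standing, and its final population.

Closure order: Ashgrove, Hollowpine, Cedarfen, Dunmere, Ironridge
Last habitat: Fernhollow with 84 animals

Round 1: Ashgrove=25 Cedarfen=14 Dunmere=10 Fernhollow=5 Hollowpine=24 Ironridge=6 → close Ashgrove (overflow 15)
  25÷5 = 5 each, +1 to first 0
Round 2: Cedarfen=19 Dunmere=15 Fernhollow=10 Hollowpine=29 Ironridge=11 → close Hollowpine (overflow 20)
  29÷4 = 7 each, +1 to first 1
Round 3: Cedarfen=27 Dunmere=22 Fernhollow=17 Ironridge=18 → close Cedarfen (overflow 16)
  27÷3 = 9 each, +1 to first 0
Round 4: Dunmere=31 Fernhollow=26 Ironridge=27 → close Dunmere (overflow 25)
  31÷2 = 15 each, +1 to first 1
Round 5: Fernhollow=42 Ironridge=42 → close Ironridge (overflow 37)
  42÷1 = 42 each, +1 to first 0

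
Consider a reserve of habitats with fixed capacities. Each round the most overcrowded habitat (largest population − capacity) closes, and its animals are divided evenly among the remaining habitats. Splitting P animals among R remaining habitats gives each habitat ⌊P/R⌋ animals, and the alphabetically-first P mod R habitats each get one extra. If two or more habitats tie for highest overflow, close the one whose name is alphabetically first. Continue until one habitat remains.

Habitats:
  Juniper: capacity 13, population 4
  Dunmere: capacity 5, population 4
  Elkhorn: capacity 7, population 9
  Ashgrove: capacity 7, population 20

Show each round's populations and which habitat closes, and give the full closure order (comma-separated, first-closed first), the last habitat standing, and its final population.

Round 1: Ashgrove=20 Dunmere=4 Elkhorn=9 Juniper=4 → close Ashgrove (overflow 13)
  20÷3 = 6 each, +1 to first 2
Round 2: Dunmere=11 Elkhorn=16 Juniper=10 → close Elkhorn (overflow 9)
  16÷2 = 8 each, +1 to first 0
Round 3: Dunmere=19 Juniper=18 → close Dunmere (overflow 14)
  19÷1 = 19 each, +1 to first 0

Closure order: Ashgrove, Elkhorn, Dunmere
Last habitat: Juniper with 37 animals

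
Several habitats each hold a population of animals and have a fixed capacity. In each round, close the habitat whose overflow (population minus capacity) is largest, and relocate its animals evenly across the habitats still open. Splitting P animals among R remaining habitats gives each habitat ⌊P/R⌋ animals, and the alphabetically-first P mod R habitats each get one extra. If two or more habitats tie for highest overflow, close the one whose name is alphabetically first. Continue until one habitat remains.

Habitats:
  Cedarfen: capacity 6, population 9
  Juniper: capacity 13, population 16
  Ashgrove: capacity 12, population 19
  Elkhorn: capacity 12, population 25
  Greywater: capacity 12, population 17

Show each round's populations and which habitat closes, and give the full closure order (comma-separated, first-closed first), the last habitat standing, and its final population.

Round 1: Ashgrove=19 Cedarfen=9 Elkhorn=25 Greywater=17 Juniper=16 → close Elkhorn (overflow 13)
  25÷4 = 6 each, +1 to first 1
Round 2: Ashgrove=26 Cedarfen=15 Greywater=23 Juniper=22 → close Ashgrove (overflow 14)
  26÷3 = 8 each, +1 to first 2
Round 3: Cedarfen=24 Greywater=32 Juniper=30 → close Greywater (overflow 20)
  32÷2 = 16 each, +1 to first 0
Round 4: Cedarfen=40 Juniper=46 → close Cedarfen (overflow 34)
  40÷1 = 40 each, +1 to first 0

Closure order: Elkhorn, Ashgrove, Greywater, Cedarfen
Last habitat: Juniper with 86 animals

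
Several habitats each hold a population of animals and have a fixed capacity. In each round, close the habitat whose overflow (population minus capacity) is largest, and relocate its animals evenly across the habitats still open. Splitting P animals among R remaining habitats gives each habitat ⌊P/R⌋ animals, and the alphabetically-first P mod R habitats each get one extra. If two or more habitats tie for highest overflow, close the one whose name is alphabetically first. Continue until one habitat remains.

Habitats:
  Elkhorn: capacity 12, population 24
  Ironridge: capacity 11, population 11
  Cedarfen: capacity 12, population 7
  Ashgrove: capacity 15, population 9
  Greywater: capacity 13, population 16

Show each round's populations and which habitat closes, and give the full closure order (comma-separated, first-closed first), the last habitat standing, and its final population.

Closure order: Elkhorn, Greywater, Ironridge, Ashgrove
Last habitat: Cedarfen with 67 animals

Round 1: Ashgrove=9 Cedarfen=7 Elkhorn=24 Greywater=16 Ironridge=11 → close Elkhorn (overflow 12)
  24÷4 = 6 each, +1 to first 0
Round 2: Ashgrove=15 Cedarfen=13 Greywater=22 Ironridge=17 → close Greywater (overflow 9)
  22÷3 = 7 each, +1 to first 1
Round 3: Ashgrove=23 Cedarfen=20 Ironridge=24 → close Ironridge (overflow 13)
  24÷2 = 12 each, +1 to first 0
Round 4: Ashgrove=35 Cedarfen=32 → close Ashgrove (overflow 20)
  35÷1 = 35 each, +1 to first 0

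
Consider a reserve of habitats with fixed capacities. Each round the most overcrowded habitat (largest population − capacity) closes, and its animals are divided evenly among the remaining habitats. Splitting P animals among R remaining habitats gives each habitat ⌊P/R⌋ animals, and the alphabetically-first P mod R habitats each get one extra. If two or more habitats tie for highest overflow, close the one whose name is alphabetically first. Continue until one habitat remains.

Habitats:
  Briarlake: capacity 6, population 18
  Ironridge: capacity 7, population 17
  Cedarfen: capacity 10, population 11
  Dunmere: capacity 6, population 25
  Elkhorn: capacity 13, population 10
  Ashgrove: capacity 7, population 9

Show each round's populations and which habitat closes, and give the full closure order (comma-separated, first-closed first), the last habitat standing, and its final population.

Closure order: Dunmere, Briarlake, Ironridge, Ashgrove, Cedarfen
Last habitat: Elkhorn with 90 animals

Round 1: Ashgrove=9 Briarlake=18 Cedarfen=11 Dunmere=25 Elkhorn=10 Ironridge=17 → close Dunmere (overflow 19)
  25÷5 = 5 each, +1 to first 0
Round 2: Ashgrove=14 Briarlake=23 Cedarfen=16 Elkhorn=15 Ironridge=22 → close Briarlake (overflow 17)
  23÷4 = 5 each, +1 to first 3
Round 3: Ashgrove=20 Cedarfen=22 Elkhorn=21 Ironridge=27 → close Ironridge (overflow 20)
  27÷3 = 9 each, +1 to first 0
Round 4: Ashgrove=29 Cedarfen=31 Elkhorn=30 → close Ashgrove (overflow 22)
  29÷2 = 14 each, +1 to first 1
Round 5: Cedarfen=46 Elkhorn=44 → close Cedarfen (overflow 36)
  46÷1 = 46 each, +1 to first 0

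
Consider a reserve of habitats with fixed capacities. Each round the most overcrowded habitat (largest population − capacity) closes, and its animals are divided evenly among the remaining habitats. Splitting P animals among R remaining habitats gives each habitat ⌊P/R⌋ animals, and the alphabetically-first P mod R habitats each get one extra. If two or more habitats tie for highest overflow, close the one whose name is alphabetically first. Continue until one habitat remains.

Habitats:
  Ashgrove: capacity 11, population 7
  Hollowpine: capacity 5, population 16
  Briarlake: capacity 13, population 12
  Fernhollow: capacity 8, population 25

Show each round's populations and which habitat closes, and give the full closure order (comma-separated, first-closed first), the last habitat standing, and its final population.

Round 1: Ashgrove=7 Briarlake=12 Fernhollow=25 Hollowpine=16 → close Fernhollow (overflow 17)
  25÷3 = 8 each, +1 to first 1
Round 2: Ashgrove=16 Briarlake=20 Hollowpine=24 → close Hollowpine (overflow 19)
  24÷2 = 12 each, +1 to first 0
Round 3: Ashgrove=28 Briarlake=32 → close Briarlake (overflow 19)
  32÷1 = 32 each, +1 to first 0

Closure order: Fernhollow, Hollowpine, Briarlake
Last habitat: Ashgrove with 60 animals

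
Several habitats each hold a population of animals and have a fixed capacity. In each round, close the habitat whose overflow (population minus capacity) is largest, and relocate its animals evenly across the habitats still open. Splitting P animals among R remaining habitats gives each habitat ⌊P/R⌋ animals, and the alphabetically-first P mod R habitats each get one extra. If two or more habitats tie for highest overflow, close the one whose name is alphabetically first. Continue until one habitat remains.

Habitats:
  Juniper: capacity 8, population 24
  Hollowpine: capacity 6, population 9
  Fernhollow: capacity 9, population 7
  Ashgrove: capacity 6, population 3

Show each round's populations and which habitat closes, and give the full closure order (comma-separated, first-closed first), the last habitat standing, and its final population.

Closure order: Juniper, Hollowpine, Ashgrove
Last habitat: Fernhollow with 43 animals

Round 1: Ashgrove=3 Fernhollow=7 Hollowpine=9 Juniper=24 → close Juniper (overflow 16)
  24÷3 = 8 each, +1 to first 0
Round 2: Ashgrove=11 Fernhollow=15 Hollowpine=17 → close Hollowpine (overflow 11)
  17÷2 = 8 each, +1 to first 1
Round 3: Ashgrove=20 Fernhollow=23 → close Ashgrove (overflow 14)
  20÷1 = 20 each, +1 to first 0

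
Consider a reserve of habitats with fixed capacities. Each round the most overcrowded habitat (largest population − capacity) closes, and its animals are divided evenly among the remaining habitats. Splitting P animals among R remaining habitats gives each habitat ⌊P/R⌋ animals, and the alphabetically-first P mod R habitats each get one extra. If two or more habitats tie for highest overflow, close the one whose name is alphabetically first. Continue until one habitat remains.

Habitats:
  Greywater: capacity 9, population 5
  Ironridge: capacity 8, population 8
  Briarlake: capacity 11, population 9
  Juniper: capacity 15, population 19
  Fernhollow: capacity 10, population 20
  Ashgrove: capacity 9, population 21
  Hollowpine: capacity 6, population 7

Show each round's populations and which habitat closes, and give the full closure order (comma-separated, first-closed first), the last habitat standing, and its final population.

Round 1: Ashgrove=21 Briarlake=9 Fernhollow=20 Greywater=5 Hollowpine=7 Ironridge=8 Juniper=19 → close Ashgrove (overflow 12)
  21÷6 = 3 each, +1 to first 3
Round 2: Briarlake=13 Fernhollow=24 Greywater=9 Hollowpine=10 Ironridge=11 Juniper=22 → close Fernhollow (overflow 14)
  24÷5 = 4 each, +1 to first 4
Round 3: Briarlake=18 Greywater=14 Hollowpine=15 Ironridge=16 Juniper=26 → close Juniper (overflow 11)
  26÷4 = 6 each, +1 to first 2
Round 4: Briarlake=25 Greywater=21 Hollowpine=21 Ironridge=22 → close Hollowpine (overflow 15)
  21÷3 = 7 each, +1 to first 0
Round 5: Briarlake=32 Greywater=28 Ironridge=29 → close Briarlake (overflow 21)
  32÷2 = 16 each, +1 to first 0
Round 6: Greywater=44 Ironridge=45 → close Ironridge (overflow 37)
  45÷1 = 45 each, +1 to first 0

Closure order: Ashgrove, Fernhollow, Juniper, Hollowpine, Briarlake, Ironridge
Last habitat: Greywater with 89 animals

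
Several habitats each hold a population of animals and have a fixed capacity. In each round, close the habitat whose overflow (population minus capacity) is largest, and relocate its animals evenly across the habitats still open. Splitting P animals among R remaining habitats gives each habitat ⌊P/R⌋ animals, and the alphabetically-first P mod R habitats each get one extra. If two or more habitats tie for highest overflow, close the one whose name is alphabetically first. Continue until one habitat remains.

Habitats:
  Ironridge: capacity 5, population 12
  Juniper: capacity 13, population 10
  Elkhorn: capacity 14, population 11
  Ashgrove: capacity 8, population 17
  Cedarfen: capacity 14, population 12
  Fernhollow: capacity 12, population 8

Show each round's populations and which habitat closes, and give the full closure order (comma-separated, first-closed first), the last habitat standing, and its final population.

Closure order: Ashgrove, Ironridge, Cedarfen, Elkhorn, Fernhollow
Last habitat: Juniper with 70 animals

Round 1: Ashgrove=17 Cedarfen=12 Elkhorn=11 Fernhollow=8 Ironridge=12 Juniper=10 → close Ashgrove (overflow 9)
  17÷5 = 3 each, +1 to first 2
Round 2: Cedarfen=16 Elkhorn=15 Fernhollow=11 Ironridge=15 Juniper=13 → close Ironridge (overflow 10)
  15÷4 = 3 each, +1 to first 3
Round 3: Cedarfen=20 Elkhorn=19 Fernhollow=15 Juniper=16 → close Cedarfen (overflow 6)
  20÷3 = 6 each, +1 to first 2
Round 4: Elkhorn=26 Fernhollow=22 Juniper=22 → close Elkhorn (overflow 12)
  26÷2 = 13 each, +1 to first 0
Round 5: Fernhollow=35 Juniper=35 → close Fernhollow (overflow 23)
  35÷1 = 35 each, +1 to first 0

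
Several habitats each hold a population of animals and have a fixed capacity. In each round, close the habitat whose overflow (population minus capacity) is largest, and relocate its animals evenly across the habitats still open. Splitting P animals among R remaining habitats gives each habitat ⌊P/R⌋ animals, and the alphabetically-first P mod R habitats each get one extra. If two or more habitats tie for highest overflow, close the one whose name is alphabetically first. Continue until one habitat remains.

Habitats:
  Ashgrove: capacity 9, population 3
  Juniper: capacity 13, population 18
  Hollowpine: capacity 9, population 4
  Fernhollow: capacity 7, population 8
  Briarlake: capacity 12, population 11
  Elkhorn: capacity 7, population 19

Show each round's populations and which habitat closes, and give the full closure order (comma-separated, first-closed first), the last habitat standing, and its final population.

Round 1: Ashgrove=3 Briarlake=11 Elkhorn=19 Fernhollow=8 Hollowpine=4 Juniper=18 → close Elkhorn (overflow 12)
  19÷5 = 3 each, +1 to first 4
Round 2: Ashgrove=7 Briarlake=15 Fernhollow=12 Hollowpine=8 Juniper=21 → close Juniper (overflow 8)
  21÷4 = 5 each, +1 to first 1
Round 3: Ashgrove=13 Briarlake=20 Fernhollow=17 Hollowpine=13 → close Fernhollow (overflow 10)
  17÷3 = 5 each, +1 to first 2
Round 4: Ashgrove=19 Briarlake=26 Hollowpine=18 → close Briarlake (overflow 14)
  26÷2 = 13 each, +1 to first 0
Round 5: Ashgrove=32 Hollowpine=31 → close Ashgrove (overflow 23)
  32÷1 = 32 each, +1 to first 0

Closure order: Elkhorn, Juniper, Fernhollow, Briarlake, Ashgrove
Last habitat: Hollowpine with 63 animals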